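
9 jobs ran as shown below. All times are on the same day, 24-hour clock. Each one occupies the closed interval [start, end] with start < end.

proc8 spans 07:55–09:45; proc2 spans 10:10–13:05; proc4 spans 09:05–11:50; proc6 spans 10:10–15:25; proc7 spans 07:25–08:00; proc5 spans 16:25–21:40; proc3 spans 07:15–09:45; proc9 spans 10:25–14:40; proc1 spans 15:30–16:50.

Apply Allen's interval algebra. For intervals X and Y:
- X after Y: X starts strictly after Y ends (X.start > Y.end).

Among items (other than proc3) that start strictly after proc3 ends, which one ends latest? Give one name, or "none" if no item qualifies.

proc5

Target proc3 = [07:15, 09:45].
proc1 [15:30, 16:50] → after → candidate.
proc2 [10:10, 13:05] → after → candidate.
proc4 [09:05, 11:50] → overlapped-by → excluded.
proc5 [16:25, 21:40] → after → candidate.
proc6 [10:10, 15:25] → after → candidate.
proc7 [07:25, 08:00] → during → excluded.
proc8 [07:55, 09:45] → finishes → excluded.
proc9 [10:25, 14:40] → after → candidate.
Among candidates, latest end is 21:40 → proc5.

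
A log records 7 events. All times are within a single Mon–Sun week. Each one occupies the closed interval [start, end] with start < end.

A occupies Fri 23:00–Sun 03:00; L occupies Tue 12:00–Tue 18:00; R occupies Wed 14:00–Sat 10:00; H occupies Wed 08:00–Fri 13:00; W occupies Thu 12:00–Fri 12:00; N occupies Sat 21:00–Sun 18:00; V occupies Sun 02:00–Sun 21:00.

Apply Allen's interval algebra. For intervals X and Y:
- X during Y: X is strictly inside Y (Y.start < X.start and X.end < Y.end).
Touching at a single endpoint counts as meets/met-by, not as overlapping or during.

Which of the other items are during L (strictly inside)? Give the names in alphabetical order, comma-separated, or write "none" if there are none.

Target L = [Tue 12:00, Tue 18:00].
A [Fri 23:00, Sun 03:00] → after → no.
H [Wed 08:00, Fri 13:00] → after → no.
N [Sat 21:00, Sun 18:00] → after → no.
R [Wed 14:00, Sat 10:00] → after → no.
V [Sun 02:00, Sun 21:00] → after → no.
W [Thu 12:00, Fri 12:00] → after → no.
Result: none.

none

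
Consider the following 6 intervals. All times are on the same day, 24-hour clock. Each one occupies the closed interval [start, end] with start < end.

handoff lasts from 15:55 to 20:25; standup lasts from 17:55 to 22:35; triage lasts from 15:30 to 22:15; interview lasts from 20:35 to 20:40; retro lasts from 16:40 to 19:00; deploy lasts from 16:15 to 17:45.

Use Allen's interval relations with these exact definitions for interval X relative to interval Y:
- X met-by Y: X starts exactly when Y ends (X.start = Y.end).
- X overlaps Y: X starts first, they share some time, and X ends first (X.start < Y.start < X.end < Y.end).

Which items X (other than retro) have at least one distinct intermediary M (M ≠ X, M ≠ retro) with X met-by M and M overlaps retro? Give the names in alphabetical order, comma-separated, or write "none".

Target retro = [16:40, 19:00].
Intermediaries M with M overlaps retro: deploy.
Via deploy — items with X met-by deploy: none.
Union: none.

none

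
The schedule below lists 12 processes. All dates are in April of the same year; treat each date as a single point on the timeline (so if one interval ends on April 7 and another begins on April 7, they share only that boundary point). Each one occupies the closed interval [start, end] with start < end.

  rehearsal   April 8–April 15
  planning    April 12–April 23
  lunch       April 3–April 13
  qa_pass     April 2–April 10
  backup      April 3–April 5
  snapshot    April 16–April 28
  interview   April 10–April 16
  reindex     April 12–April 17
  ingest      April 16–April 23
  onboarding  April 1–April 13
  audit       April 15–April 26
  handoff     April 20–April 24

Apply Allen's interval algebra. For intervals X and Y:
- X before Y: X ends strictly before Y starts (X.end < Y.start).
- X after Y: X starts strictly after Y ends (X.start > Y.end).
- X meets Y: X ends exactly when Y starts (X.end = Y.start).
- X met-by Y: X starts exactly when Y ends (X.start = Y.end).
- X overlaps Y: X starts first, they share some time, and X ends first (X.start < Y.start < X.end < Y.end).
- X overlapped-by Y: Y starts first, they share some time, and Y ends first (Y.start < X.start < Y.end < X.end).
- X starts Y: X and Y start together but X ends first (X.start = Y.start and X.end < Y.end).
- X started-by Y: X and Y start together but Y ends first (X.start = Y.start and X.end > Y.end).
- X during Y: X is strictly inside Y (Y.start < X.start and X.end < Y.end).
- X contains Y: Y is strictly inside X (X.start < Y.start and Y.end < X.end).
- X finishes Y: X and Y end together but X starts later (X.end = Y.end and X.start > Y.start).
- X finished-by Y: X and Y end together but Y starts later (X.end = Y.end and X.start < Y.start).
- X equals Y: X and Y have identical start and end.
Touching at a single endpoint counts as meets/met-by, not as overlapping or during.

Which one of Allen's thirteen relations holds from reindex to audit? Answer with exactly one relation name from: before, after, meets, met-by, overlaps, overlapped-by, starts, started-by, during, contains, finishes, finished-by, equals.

reindex = [April 12, April 17]; audit = [April 15, April 26].
Compare endpoints: reindex.start < audit.start, reindex.start < audit.end, reindex.end > audit.start, reindex.end < audit.end.
That pattern is 'overlaps'.

overlaps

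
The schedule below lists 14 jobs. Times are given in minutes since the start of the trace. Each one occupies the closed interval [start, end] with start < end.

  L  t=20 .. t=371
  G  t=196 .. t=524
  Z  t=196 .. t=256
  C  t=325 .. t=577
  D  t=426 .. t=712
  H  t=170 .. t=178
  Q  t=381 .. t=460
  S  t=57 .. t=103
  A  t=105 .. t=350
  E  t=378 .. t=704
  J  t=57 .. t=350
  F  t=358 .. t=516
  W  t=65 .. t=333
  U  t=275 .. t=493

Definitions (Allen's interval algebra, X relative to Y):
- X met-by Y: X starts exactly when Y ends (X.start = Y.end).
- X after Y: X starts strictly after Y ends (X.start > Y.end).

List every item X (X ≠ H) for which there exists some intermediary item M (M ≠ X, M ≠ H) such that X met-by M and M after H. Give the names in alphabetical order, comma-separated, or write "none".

none

Target H = [t=170, t=178].
Intermediaries M with M after H: C, D, E, F, G, Q, U, Z.
Via C — items with X met-by C: none.
Via D — items with X met-by D: none.
Via E — items with X met-by E: none.
Via F — items with X met-by F: none.
Via G — items with X met-by G: none.
Via Q — items with X met-by Q: none.
Via U — items with X met-by U: none.
Via Z — items with X met-by Z: none.
Union: none.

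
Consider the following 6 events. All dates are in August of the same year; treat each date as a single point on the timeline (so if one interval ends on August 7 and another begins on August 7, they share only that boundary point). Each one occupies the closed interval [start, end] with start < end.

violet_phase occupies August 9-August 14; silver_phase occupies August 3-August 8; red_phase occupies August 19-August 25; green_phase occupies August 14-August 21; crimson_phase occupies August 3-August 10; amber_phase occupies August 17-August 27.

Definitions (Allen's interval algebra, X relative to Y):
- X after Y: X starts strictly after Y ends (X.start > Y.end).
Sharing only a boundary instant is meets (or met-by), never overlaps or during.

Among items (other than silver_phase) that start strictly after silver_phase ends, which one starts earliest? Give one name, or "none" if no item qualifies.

violet_phase

Target silver_phase = [August 3, August 8].
amber_phase [August 17, August 27] → after → candidate.
crimson_phase [August 3, August 10] → started-by → excluded.
green_phase [August 14, August 21] → after → candidate.
red_phase [August 19, August 25] → after → candidate.
violet_phase [August 9, August 14] → after → candidate.
Among candidates, earliest start is August 9 → violet_phase.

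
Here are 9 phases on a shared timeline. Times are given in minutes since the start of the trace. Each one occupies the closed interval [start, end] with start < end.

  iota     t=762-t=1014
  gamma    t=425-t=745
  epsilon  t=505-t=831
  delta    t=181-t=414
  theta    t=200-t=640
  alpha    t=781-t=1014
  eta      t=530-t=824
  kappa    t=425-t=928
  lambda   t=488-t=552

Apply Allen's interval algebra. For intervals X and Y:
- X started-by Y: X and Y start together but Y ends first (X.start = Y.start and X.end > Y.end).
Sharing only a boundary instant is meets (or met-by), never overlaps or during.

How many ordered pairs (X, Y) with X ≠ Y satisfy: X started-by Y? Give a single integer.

Checking all 72 ordered pairs for relation 'started-by'; matching pairs in alphabetical order:
(kappa, gamma): kappa started-by gamma ✓
Count: 1.

1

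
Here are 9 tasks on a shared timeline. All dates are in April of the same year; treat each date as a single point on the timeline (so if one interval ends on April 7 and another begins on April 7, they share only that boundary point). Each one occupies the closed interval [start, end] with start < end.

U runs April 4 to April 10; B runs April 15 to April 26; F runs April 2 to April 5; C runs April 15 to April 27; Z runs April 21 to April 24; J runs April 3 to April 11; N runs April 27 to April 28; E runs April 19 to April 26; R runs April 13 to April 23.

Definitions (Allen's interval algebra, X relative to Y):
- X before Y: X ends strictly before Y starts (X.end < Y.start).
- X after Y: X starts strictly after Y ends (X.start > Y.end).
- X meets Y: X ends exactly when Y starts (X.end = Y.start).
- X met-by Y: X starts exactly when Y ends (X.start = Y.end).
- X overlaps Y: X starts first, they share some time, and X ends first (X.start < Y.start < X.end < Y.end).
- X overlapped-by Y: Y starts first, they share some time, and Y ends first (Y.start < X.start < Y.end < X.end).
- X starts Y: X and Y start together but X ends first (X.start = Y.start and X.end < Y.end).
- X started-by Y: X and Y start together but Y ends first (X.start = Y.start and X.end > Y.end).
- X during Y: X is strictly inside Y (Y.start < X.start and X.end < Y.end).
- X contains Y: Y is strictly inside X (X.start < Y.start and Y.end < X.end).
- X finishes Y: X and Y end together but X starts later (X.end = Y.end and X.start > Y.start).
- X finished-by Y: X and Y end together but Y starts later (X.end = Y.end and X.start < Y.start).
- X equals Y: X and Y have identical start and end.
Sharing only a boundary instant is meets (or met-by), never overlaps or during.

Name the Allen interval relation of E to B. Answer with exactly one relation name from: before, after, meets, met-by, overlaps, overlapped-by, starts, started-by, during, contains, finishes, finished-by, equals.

E = [April 19, April 26]; B = [April 15, April 26].
Compare endpoints: E.start > B.start, E.start < B.end, E.end > B.start, E.end = B.end.
That pattern is 'finishes'.

finishes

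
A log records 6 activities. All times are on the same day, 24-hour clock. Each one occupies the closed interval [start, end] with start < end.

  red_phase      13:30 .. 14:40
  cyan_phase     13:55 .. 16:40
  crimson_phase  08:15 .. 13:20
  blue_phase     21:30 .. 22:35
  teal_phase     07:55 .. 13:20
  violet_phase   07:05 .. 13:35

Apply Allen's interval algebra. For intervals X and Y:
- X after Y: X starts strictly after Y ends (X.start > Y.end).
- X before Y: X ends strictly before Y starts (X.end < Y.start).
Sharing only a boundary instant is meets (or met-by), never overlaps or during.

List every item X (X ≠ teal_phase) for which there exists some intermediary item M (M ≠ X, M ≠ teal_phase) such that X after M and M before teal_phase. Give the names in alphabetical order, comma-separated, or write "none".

Target teal_phase = [07:55, 13:20].
Intermediaries M with M before teal_phase: none.
Union: none.

none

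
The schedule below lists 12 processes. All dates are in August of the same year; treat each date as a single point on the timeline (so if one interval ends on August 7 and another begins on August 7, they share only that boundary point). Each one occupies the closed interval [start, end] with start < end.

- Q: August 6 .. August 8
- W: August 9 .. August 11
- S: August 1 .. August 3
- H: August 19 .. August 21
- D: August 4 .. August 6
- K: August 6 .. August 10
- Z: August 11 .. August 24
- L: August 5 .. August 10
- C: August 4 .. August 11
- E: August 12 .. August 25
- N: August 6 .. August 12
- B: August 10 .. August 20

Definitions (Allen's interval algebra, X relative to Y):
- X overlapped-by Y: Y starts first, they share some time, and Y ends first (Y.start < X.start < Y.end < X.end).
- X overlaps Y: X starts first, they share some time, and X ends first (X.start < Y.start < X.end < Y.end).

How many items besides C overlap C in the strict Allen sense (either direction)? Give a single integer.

Target C = [August 4, August 11].
B [August 10, August 20] → overlapped-by → counts.
D [August 4, August 6] → starts → no.
E [August 12, August 25] → after → no.
H [August 19, August 21] → after → no.
K [August 6, August 10] → during → no.
L [August 5, August 10] → during → no.
N [August 6, August 12] → overlapped-by → counts.
Q [August 6, August 8] → during → no.
S [August 1, August 3] → before → no.
W [August 9, August 11] → finishes → no.
Z [August 11, August 24] → met-by → no.
Total: 2.

2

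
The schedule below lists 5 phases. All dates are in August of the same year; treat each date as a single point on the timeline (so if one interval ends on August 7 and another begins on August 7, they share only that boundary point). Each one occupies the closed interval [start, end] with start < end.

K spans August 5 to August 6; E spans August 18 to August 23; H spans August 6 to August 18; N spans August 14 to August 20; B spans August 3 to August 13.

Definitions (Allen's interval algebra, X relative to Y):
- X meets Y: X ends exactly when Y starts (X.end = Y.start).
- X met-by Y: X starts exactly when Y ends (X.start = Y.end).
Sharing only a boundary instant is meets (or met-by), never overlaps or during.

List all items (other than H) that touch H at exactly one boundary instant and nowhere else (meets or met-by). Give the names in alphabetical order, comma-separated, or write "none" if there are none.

Target H = [August 6, August 18].
B [August 3, August 13] → overlaps → no.
E [August 18, August 23] → met-by → yes.
K [August 5, August 6] → meets → yes.
N [August 14, August 20] → overlapped-by → no.
Result: E, K.

E, K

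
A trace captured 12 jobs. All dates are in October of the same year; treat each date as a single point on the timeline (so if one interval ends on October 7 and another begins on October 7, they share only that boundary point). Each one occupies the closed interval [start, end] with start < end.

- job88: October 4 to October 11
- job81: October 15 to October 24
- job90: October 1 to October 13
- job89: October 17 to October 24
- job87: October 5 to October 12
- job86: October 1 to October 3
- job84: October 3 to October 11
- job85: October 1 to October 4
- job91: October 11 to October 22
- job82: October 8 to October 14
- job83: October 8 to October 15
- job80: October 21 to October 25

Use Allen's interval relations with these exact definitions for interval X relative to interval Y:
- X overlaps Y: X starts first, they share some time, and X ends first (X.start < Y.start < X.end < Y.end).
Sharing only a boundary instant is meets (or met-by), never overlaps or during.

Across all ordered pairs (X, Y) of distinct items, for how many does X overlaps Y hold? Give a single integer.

20

Checking all 132 ordered pairs for relation 'overlaps'; matching pairs in alphabetical order:
(job81, job80): job81 overlaps job80 ✓
(job82, job91): job82 overlaps job91 ✓
(job83, job91): job83 overlaps job91 ✓
(job84, job82): job84 overlaps job82 ✓
(job84, job83): job84 overlaps job83 ✓
(job84, job87): job84 overlaps job87 ✓
(job85, job84): job85 overlaps job84 ✓
(job87, job82): job87 overlaps job82 ✓
(job87, job83): job87 overlaps job83 ✓
(job87, job91): job87 overlaps job91 ✓
(job88, job82): job88 overlaps job82 ✓
(job88, job83): job88 overlaps job83 ✓
(job88, job87): job88 overlaps job87 ✓
(job89, job80): job89 overlaps job80 ✓
(job90, job82): job90 overlaps job82 ✓
(job90, job83): job90 overlaps job83 ✓
(job90, job91): job90 overlaps job91 ✓
(job91, job80): job91 overlaps job80 ✓
(job91, job81): job91 overlaps job81 ✓
(job91, job89): job91 overlaps job89 ✓
Count: 20.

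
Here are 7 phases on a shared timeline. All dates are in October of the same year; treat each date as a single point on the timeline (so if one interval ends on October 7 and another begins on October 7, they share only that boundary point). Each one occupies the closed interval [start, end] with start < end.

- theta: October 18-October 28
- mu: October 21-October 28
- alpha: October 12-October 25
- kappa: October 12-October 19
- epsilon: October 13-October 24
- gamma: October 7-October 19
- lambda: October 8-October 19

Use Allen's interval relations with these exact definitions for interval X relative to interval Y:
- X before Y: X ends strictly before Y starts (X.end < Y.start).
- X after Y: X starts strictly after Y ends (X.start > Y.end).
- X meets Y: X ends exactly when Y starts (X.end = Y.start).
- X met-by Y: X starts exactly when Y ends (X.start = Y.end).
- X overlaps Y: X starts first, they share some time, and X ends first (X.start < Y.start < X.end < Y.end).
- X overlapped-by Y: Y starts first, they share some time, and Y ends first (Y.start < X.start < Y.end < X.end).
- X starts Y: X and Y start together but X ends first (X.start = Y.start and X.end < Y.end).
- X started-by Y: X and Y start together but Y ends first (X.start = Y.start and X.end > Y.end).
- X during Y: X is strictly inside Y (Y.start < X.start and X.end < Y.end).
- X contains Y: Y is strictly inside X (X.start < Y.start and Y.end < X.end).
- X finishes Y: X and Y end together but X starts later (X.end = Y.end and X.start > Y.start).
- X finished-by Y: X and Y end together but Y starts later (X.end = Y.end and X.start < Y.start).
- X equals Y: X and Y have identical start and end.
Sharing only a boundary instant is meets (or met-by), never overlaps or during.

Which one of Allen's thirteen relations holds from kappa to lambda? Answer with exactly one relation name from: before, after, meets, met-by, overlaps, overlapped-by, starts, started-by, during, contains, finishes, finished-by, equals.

finishes

kappa = [October 12, October 19]; lambda = [October 8, October 19].
Compare endpoints: kappa.start > lambda.start, kappa.start < lambda.end, kappa.end > lambda.start, kappa.end = lambda.end.
That pattern is 'finishes'.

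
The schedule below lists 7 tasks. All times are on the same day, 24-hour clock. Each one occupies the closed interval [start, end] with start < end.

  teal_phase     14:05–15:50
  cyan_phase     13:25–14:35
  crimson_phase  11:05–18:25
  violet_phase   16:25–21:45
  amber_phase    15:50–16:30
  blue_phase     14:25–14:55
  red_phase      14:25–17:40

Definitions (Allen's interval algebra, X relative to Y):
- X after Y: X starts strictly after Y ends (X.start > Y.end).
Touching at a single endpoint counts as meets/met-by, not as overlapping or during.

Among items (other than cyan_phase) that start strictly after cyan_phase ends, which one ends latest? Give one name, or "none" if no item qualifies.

violet_phase

Target cyan_phase = [13:25, 14:35].
amber_phase [15:50, 16:30] → after → candidate.
blue_phase [14:25, 14:55] → overlapped-by → excluded.
crimson_phase [11:05, 18:25] → contains → excluded.
red_phase [14:25, 17:40] → overlapped-by → excluded.
teal_phase [14:05, 15:50] → overlapped-by → excluded.
violet_phase [16:25, 21:45] → after → candidate.
Among candidates, latest end is 21:45 → violet_phase.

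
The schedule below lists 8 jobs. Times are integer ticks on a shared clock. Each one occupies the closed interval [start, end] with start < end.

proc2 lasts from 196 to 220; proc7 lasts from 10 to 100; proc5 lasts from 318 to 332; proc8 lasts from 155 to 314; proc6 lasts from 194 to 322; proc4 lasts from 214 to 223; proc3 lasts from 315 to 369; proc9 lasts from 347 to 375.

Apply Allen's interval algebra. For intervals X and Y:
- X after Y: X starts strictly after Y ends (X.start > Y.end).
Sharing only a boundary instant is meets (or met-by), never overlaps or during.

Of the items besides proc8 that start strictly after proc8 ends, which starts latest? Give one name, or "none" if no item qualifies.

proc9

Target proc8 = [155, 314].
proc2 [196, 220] → during → excluded.
proc3 [315, 369] → after → candidate.
proc4 [214, 223] → during → excluded.
proc5 [318, 332] → after → candidate.
proc6 [194, 322] → overlapped-by → excluded.
proc7 [10, 100] → before → excluded.
proc9 [347, 375] → after → candidate.
Among candidates, latest start is 347 → proc9.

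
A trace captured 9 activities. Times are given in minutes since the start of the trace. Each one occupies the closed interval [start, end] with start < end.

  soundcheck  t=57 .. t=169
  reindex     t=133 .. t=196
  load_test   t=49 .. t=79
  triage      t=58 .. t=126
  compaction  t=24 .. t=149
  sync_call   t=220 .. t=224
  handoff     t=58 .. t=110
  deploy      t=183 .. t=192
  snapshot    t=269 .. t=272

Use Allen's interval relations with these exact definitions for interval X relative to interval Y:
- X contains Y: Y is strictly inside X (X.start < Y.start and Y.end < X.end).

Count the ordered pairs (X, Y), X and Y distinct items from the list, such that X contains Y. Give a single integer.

6

Checking all 72 ordered pairs for relation 'contains'; matching pairs in alphabetical order:
(compaction, handoff): compaction contains handoff ✓
(compaction, load_test): compaction contains load_test ✓
(compaction, triage): compaction contains triage ✓
(reindex, deploy): reindex contains deploy ✓
(soundcheck, handoff): soundcheck contains handoff ✓
(soundcheck, triage): soundcheck contains triage ✓
Count: 6.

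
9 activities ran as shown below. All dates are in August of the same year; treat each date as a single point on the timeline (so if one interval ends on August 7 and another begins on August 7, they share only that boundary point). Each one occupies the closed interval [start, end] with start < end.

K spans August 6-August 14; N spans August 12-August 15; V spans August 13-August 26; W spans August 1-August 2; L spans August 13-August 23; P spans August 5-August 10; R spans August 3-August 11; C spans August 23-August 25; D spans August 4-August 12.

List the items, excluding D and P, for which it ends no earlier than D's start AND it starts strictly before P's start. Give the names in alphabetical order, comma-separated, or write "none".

Conditions: its end is no earlier than D's start (X.end >= August 4) AND its start is strictly before P's start (X.start < August 5).
C: end August 25 >= August 4? ✓; start August 23 < August 5? ✗ → no.
K: end August 14 >= August 4? ✓; start August 6 < August 5? ✗ → no.
L: end August 23 >= August 4? ✓; start August 13 < August 5? ✗ → no.
N: end August 15 >= August 4? ✓; start August 12 < August 5? ✗ → no.
R: end August 11 >= August 4? ✓; start August 3 < August 5? ✓ → yes.
V: end August 26 >= August 4? ✓; start August 13 < August 5? ✗ → no.
W: end August 2 >= August 4? ✗; start August 1 < August 5? ✓ → no.
Result: R.

R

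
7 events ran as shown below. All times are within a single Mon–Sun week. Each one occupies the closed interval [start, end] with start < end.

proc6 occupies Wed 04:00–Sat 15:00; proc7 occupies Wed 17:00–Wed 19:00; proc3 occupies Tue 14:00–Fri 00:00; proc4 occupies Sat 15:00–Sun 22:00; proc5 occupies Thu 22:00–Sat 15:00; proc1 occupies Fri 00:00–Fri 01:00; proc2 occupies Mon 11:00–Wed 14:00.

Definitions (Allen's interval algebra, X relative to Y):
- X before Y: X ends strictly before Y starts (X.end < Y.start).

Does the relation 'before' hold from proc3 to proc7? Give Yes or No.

proc3 = [Tue 14:00, Fri 00:00], proc7 = [Wed 17:00, Wed 19:00].
Actual relation of proc3 to proc7: contains.
Asked whether 'before' holds → No.

No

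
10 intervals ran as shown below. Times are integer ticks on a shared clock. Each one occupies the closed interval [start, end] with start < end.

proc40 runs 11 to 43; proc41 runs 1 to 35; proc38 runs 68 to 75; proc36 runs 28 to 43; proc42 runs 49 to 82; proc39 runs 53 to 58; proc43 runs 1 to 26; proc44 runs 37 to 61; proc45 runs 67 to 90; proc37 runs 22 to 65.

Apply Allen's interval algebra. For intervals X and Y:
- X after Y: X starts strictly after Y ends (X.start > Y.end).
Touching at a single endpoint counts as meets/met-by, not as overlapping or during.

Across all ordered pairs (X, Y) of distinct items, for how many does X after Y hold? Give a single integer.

Checking all 90 ordered pairs for relation 'after'; matching pairs in alphabetical order:
(proc36, proc43): proc36 after proc43 ✓
(proc38, proc36): proc38 after proc36 ✓
(proc38, proc37): proc38 after proc37 ✓
(proc38, proc39): proc38 after proc39 ✓
(proc38, proc40): proc38 after proc40 ✓
(proc38, proc41): proc38 after proc41 ✓
(proc38, proc43): proc38 after proc43 ✓
(proc38, proc44): proc38 after proc44 ✓
(proc39, proc36): proc39 after proc36 ✓
(proc39, proc40): proc39 after proc40 ✓
(proc39, proc41): proc39 after proc41 ✓
(proc39, proc43): proc39 after proc43 ✓
(proc42, proc36): proc42 after proc36 ✓
(proc42, proc40): proc42 after proc40 ✓
(proc42, proc41): proc42 after proc41 ✓
(proc42, proc43): proc42 after proc43 ✓
(proc44, proc41): proc44 after proc41 ✓
(proc44, proc43): proc44 after proc43 ✓
(proc45, proc36): proc45 after proc36 ✓
(proc45, proc37): proc45 after proc37 ✓
(proc45, proc39): proc45 after proc39 ✓
(proc45, proc40): proc45 after proc40 ✓
(proc45, proc41): proc45 after proc41 ✓
(proc45, proc43): proc45 after proc43 ✓
... plus 1 further pairs not listed.
Count: 25.

25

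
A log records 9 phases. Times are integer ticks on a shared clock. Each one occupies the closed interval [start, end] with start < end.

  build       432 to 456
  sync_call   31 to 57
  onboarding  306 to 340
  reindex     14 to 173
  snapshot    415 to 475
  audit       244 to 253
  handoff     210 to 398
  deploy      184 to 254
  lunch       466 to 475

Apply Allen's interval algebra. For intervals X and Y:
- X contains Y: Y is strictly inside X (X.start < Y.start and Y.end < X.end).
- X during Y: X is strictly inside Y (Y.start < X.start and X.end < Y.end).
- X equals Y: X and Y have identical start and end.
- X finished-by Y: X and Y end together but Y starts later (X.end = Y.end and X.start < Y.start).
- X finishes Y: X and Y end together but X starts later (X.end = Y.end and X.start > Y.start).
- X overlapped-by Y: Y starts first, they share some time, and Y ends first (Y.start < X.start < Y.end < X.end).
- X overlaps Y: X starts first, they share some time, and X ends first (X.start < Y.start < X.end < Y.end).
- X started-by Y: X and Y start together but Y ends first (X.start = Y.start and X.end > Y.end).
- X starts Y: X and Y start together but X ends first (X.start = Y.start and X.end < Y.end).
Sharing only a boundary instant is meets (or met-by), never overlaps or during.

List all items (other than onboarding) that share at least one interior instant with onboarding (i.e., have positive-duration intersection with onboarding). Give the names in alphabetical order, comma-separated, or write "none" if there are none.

Target onboarding = [306, 340].
audit [244, 253] → before → no.
build [432, 456] → after → no.
deploy [184, 254] → before → no.
handoff [210, 398] → contains → yes.
lunch [466, 475] → after → no.
reindex [14, 173] → before → no.
snapshot [415, 475] → after → no.
sync_call [31, 57] → before → no.
Result: handoff.

handoff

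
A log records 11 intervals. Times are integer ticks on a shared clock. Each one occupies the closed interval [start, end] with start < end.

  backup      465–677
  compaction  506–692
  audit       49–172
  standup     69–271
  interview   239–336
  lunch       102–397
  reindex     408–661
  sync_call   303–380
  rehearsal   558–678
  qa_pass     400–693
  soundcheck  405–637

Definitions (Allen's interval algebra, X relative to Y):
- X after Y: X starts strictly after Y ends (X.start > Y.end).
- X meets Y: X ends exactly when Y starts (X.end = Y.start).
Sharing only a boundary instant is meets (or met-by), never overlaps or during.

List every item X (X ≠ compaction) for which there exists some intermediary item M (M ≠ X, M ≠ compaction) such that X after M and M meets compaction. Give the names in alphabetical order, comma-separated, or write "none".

Target compaction = [506, 692].
Intermediaries M with M meets compaction: none.
Union: none.

none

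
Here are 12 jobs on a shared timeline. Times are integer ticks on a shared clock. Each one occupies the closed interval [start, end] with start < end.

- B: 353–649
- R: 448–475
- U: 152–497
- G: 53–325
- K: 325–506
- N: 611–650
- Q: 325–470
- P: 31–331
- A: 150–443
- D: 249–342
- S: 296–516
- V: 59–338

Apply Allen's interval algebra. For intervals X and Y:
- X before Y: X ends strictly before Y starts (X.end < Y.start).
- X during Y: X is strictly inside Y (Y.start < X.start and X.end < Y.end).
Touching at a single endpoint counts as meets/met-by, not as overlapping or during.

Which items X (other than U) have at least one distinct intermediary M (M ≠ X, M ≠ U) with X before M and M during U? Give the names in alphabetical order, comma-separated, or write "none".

Target U = [152, 497].
Intermediaries M with M during U: D, Q, R.
Via D — items with X before D: none.
Via Q — items with X before Q: none.
Via R — items with X before R: A, D, G, P, V.
Union: A, D, G, P, V.

A, D, G, P, V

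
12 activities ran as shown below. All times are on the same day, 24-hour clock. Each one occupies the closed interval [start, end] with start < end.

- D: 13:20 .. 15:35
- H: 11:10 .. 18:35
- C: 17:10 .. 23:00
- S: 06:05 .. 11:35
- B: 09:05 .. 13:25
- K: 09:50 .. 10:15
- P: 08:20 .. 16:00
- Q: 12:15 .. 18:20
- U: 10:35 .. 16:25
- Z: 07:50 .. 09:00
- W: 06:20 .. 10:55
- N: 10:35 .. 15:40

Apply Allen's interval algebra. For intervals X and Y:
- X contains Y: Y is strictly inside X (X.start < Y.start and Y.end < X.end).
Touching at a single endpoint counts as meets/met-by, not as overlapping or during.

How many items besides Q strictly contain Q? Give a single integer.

1

Target Q = [12:15, 18:20].
B [09:05, 13:25] → overlaps → no.
C [17:10, 23:00] → overlapped-by → no.
D [13:20, 15:35] → during → no.
H [11:10, 18:35] → contains → counts.
K [09:50, 10:15] → before → no.
N [10:35, 15:40] → overlaps → no.
P [08:20, 16:00] → overlaps → no.
S [06:05, 11:35] → before → no.
U [10:35, 16:25] → overlaps → no.
W [06:20, 10:55] → before → no.
Z [07:50, 09:00] → before → no.
Total: 1.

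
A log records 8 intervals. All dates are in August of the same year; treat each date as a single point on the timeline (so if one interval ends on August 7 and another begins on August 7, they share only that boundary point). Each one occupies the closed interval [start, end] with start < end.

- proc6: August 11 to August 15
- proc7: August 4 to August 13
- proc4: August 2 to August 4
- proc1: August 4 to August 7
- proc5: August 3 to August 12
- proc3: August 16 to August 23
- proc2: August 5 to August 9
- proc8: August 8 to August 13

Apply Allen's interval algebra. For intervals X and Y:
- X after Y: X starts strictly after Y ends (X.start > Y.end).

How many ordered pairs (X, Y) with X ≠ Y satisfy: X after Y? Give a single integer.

13

Checking all 56 ordered pairs for relation 'after'; matching pairs in alphabetical order:
(proc2, proc4): proc2 after proc4 ✓
(proc3, proc1): proc3 after proc1 ✓
(proc3, proc2): proc3 after proc2 ✓
(proc3, proc4): proc3 after proc4 ✓
(proc3, proc5): proc3 after proc5 ✓
(proc3, proc6): proc3 after proc6 ✓
(proc3, proc7): proc3 after proc7 ✓
(proc3, proc8): proc3 after proc8 ✓
(proc6, proc1): proc6 after proc1 ✓
(proc6, proc2): proc6 after proc2 ✓
(proc6, proc4): proc6 after proc4 ✓
(proc8, proc1): proc8 after proc1 ✓
(proc8, proc4): proc8 after proc4 ✓
Count: 13.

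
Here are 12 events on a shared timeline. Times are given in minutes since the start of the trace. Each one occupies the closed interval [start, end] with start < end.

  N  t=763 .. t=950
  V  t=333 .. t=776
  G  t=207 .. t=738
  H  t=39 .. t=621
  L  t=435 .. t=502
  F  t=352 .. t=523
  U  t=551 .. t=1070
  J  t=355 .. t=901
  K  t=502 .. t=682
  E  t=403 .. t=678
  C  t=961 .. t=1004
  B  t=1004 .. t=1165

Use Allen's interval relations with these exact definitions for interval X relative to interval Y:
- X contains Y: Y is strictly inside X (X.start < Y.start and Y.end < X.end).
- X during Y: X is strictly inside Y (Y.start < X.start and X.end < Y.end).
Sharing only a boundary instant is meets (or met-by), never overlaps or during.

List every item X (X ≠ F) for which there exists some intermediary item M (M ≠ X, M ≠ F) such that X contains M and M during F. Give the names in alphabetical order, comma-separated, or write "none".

Target F = [t=352, t=523].
Intermediaries M with M during F: L.
Via L — items with X contains L: E, G, H, J, V.
Union: E, G, H, J, V.

E, G, H, J, V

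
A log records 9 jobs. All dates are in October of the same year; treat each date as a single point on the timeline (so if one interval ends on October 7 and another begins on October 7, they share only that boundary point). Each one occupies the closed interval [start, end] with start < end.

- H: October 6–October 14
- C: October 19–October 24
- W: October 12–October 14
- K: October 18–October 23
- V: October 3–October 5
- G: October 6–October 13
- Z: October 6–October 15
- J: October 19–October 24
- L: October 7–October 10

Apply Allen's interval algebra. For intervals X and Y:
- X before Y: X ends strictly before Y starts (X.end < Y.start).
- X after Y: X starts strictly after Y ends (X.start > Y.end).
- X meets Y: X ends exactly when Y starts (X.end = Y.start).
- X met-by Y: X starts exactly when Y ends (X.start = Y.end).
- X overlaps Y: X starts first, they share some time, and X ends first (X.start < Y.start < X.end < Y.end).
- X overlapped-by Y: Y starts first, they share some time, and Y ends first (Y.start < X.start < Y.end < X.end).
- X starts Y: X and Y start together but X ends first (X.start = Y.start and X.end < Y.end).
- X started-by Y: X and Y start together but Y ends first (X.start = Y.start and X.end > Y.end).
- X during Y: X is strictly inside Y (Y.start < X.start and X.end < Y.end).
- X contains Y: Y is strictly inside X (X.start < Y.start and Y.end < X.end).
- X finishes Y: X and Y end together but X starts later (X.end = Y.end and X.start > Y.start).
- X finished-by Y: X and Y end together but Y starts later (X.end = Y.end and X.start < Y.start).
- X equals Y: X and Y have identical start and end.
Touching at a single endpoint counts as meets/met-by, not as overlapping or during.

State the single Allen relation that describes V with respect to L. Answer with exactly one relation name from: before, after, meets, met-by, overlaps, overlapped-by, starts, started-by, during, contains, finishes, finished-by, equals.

V = [October 3, October 5]; L = [October 7, October 10].
Compare endpoints: V.start < L.start, V.start < L.end, V.end < L.start, V.end < L.end.
That pattern is 'before'.

before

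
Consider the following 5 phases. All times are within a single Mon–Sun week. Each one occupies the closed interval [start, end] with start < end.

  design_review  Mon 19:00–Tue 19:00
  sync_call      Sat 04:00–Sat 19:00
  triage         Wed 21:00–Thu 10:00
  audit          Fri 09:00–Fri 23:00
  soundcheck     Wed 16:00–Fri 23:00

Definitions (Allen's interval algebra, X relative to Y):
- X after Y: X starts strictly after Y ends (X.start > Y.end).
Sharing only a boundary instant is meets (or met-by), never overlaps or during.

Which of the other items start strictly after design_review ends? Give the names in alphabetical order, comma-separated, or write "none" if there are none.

Target design_review = [Mon 19:00, Tue 19:00].
audit [Fri 09:00, Fri 23:00] → after → yes.
soundcheck [Wed 16:00, Fri 23:00] → after → yes.
sync_call [Sat 04:00, Sat 19:00] → after → yes.
triage [Wed 21:00, Thu 10:00] → after → yes.
Result: audit, soundcheck, sync_call, triage.

audit, soundcheck, sync_call, triage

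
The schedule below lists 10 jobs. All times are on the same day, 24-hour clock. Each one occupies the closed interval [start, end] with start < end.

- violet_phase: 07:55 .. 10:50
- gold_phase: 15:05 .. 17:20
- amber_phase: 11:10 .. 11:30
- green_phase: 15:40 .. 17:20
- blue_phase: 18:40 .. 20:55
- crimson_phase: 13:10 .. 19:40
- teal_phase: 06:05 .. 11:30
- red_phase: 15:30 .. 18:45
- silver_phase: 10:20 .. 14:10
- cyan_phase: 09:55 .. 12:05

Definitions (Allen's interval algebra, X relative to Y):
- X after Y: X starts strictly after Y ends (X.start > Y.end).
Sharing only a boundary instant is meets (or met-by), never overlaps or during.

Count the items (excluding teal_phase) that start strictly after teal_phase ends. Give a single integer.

Target teal_phase = [06:05, 11:30].
amber_phase [11:10, 11:30] → finishes → no.
blue_phase [18:40, 20:55] → after → counts.
crimson_phase [13:10, 19:40] → after → counts.
cyan_phase [09:55, 12:05] → overlapped-by → no.
gold_phase [15:05, 17:20] → after → counts.
green_phase [15:40, 17:20] → after → counts.
red_phase [15:30, 18:45] → after → counts.
silver_phase [10:20, 14:10] → overlapped-by → no.
violet_phase [07:55, 10:50] → during → no.
Total: 5.

5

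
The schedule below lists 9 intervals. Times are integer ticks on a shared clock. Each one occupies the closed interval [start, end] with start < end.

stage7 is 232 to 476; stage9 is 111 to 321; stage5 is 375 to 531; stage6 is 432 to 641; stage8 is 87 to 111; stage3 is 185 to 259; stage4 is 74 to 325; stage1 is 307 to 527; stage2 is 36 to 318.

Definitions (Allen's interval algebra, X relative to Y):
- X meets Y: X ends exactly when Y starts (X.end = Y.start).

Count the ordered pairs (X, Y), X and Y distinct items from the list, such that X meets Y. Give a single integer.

Checking all 72 ordered pairs for relation 'meets'; matching pairs in alphabetical order:
(stage8, stage9): stage8 meets stage9 ✓
Count: 1.

1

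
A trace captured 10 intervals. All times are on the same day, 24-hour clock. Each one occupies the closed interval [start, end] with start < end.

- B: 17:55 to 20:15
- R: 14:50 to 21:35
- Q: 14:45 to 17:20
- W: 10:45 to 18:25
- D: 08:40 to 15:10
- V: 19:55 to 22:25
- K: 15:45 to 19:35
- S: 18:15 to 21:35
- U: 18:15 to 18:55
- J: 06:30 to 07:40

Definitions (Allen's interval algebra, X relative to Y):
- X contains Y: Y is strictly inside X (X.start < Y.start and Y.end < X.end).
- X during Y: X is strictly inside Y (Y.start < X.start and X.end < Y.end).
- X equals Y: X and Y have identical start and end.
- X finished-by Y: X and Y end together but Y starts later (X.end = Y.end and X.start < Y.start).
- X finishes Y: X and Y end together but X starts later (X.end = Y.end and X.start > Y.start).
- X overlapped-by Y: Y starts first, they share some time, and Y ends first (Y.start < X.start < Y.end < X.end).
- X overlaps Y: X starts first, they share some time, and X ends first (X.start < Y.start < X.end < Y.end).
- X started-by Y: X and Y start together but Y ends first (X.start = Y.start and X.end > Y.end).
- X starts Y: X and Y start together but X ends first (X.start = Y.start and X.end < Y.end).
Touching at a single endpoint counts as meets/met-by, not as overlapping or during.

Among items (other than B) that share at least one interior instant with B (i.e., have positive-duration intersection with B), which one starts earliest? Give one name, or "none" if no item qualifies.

W

Target B = [17:55, 20:15].
D [08:40, 15:10] → before → excluded.
J [06:30, 07:40] → before → excluded.
K [15:45, 19:35] → overlaps → candidate.
Q [14:45, 17:20] → before → excluded.
R [14:50, 21:35] → contains → candidate.
S [18:15, 21:35] → overlapped-by → candidate.
U [18:15, 18:55] → during → candidate.
V [19:55, 22:25] → overlapped-by → candidate.
W [10:45, 18:25] → overlaps → candidate.
Among candidates, earliest start is 10:45 → W.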